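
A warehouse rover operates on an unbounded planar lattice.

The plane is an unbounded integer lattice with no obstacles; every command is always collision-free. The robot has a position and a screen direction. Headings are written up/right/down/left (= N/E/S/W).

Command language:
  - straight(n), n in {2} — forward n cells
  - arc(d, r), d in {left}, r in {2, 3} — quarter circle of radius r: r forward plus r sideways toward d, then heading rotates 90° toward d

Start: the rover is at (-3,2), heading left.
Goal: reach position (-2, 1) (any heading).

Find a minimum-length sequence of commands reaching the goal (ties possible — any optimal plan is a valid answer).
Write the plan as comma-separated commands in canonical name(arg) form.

begin: at (-3,2), heading left
1. arc(left, 2) → at (-5,0), heading down
2. arc(left, 3) → at (-2,-3), heading right
3. arc(left, 2) → at (0,-1), heading up
4. arc(left, 2) → at (-2,1), heading left
no 3-step plan works, so 4 is optimal.

arc(left, 2), arc(left, 3), arc(left, 2), arc(left, 2)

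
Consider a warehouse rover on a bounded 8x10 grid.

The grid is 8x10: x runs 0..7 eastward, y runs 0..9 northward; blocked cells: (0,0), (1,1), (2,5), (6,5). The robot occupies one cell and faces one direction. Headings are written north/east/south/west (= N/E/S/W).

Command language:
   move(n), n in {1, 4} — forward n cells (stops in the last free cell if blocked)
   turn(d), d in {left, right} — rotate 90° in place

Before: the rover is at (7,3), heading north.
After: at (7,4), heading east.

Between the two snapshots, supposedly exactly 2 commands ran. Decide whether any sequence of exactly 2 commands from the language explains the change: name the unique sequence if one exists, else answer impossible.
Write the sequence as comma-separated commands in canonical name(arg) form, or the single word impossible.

move(1), turn(right)

key: order matters: swapping move(1) and turn(right) lands elsewhere
initial: at (7,3), heading north
[1] after move(1): at (7,4), heading north
[2] after turn(right): at (7,4), heading east
no other 2-command option fits: unique.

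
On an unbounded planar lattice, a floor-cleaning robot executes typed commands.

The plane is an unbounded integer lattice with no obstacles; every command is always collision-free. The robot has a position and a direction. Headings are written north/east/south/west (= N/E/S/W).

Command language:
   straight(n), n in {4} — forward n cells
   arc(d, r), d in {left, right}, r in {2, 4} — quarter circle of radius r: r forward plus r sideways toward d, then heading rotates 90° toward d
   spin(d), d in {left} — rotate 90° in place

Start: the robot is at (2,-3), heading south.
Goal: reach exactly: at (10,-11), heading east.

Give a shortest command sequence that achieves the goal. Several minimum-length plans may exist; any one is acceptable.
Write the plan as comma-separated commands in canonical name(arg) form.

arc(left, 4), arc(right, 2), arc(left, 2)

begin: at (2,-3), heading south
1. arc(left, 4) → at (6,-7), heading east
2. arc(right, 2) → at (8,-9), heading south
3. arc(left, 2) → at (10,-11), heading east
minimal: 3 command(s), checked below 3.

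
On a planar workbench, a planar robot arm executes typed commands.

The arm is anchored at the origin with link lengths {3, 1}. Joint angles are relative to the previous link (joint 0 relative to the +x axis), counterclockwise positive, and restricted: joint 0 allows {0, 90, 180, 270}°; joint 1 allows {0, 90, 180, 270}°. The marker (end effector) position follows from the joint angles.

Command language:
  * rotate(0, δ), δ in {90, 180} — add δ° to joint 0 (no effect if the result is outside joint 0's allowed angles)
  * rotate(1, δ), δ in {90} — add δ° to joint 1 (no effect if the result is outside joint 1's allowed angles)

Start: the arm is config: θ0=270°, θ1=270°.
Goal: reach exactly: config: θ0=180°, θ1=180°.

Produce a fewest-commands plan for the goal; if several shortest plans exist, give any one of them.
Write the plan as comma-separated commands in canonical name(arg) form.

rotate(0, 180), rotate(0, 90), rotate(1, 90), rotate(1, 90), rotate(1, 90)

start: config: θ0=270°, θ1=270°
1. rotate(0, 180) → config: θ0=90°, θ1=270°
2. rotate(0, 90) → config: θ0=180°, θ1=270°
3. rotate(1, 90) → config: θ0=180°, θ1=0°
4. rotate(1, 90) → config: θ0=180°, θ1=90°
5. rotate(1, 90) → config: θ0=180°, θ1=180°
nothing shorter than 5 reaches the goal.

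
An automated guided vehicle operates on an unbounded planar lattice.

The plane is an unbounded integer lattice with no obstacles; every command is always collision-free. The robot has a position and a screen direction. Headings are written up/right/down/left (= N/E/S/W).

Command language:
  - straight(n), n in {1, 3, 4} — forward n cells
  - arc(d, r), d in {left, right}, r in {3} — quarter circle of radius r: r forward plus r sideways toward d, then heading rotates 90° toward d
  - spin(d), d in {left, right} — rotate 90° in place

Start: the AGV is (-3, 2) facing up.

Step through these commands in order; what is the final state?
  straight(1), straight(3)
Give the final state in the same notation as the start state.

initial: (-3, 2) facing up
t=1 straight(1) ⇒ (-3, 3) facing up
t=2 straight(3) ⇒ (-3, 6) facing up

(-3, 6) facing up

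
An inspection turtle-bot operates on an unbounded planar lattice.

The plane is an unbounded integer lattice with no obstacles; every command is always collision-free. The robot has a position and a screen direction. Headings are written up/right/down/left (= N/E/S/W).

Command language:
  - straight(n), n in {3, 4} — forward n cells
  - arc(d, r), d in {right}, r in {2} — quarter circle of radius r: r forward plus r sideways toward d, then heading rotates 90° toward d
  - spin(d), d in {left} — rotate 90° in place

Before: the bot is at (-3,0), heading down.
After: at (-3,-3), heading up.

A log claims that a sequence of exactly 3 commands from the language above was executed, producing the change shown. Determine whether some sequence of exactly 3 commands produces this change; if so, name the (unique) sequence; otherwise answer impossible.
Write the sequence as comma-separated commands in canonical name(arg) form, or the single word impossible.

key: order matters: swapping straight(3) and spin(left) lands elsewhere
initial: at (-3,0), heading down
t=1 straight(3) ⇒ at (-3,-3), heading down
t=2 spin(left) ⇒ at (-3,-3), heading right
t=3 spin(left) ⇒ at (-3,-3), heading up
uniquely the one of 64 3-step routes that fits.

straight(3), spin(left), spin(left)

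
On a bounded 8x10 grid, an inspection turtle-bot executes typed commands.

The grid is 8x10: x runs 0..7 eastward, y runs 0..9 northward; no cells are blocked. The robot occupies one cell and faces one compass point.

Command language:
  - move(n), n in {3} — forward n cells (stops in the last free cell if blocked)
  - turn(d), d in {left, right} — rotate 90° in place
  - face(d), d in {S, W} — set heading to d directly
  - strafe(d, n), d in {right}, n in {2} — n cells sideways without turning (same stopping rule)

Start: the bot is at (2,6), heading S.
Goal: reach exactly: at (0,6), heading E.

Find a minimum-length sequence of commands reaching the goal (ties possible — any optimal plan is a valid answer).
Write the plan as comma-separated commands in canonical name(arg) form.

strafe(right, 2), turn(left)

t0: at (2,6), heading S
t=1 strafe(right, 2) ⇒ at (0,6), heading S
t=2 turn(left) ⇒ at (0,6), heading E
minimal: 2 command(s), checked below 2.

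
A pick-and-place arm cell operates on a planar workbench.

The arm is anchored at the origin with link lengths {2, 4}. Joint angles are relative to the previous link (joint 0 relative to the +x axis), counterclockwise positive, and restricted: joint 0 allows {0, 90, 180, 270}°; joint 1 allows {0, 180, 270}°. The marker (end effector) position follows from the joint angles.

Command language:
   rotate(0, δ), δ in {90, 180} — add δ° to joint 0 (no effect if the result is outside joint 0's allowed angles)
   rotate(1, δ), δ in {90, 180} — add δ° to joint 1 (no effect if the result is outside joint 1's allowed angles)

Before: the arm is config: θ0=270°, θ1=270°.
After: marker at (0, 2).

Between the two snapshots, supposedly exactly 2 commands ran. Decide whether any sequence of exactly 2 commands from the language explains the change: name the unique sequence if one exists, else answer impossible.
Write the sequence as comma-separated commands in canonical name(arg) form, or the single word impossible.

key: order matters: swapping rotate(1, 90) and rotate(1, 180) lands elsewhere
from: config: θ0=270°, θ1=270°
[1] after rotate(1, 90): config: θ0=270°, θ1=0°
[2] after rotate(1, 180): config: θ0=270°, θ1=180°
no other 2-command option fits: unique.

rotate(1, 90), rotate(1, 180)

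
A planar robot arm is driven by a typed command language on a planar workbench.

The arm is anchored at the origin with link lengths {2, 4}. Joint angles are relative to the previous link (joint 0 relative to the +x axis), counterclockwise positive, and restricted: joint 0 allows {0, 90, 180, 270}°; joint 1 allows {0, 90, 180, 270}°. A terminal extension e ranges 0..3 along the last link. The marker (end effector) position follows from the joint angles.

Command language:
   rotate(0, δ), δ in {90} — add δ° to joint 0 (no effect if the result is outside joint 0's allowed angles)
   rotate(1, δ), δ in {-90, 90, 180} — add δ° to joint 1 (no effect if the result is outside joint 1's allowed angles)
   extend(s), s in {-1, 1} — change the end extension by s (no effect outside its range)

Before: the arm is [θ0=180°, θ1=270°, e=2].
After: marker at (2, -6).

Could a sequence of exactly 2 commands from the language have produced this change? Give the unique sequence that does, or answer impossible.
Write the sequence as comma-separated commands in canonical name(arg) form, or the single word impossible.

rotate(0, 90), rotate(0, 90)

from: [θ0=180°, θ1=270°, e=2]
t=1 rotate(0, 90) ⇒ [θ0=270°, θ1=270°, e=2]
t=2 rotate(0, 90) ⇒ [θ0=0°, θ1=270°, e=2]
uniquely the one of 36 2-step routes that fits.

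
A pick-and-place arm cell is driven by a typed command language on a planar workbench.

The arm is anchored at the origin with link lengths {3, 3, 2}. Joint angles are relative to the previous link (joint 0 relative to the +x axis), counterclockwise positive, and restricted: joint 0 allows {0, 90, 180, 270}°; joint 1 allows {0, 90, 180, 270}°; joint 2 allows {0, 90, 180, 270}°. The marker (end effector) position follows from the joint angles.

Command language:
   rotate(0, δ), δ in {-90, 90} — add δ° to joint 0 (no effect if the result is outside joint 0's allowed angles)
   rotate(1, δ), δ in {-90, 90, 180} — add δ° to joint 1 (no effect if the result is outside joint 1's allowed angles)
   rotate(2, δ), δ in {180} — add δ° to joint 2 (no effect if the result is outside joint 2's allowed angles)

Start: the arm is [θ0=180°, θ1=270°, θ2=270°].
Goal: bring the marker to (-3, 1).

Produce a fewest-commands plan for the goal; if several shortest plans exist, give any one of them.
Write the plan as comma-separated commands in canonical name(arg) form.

rotate(2, 180), rotate(0, -90), rotate(1, 180)

start: [θ0=180°, θ1=270°, θ2=270°]
[1] after rotate(2, 180): [θ0=180°, θ1=270°, θ2=90°]
[2] after rotate(0, -90): [θ0=90°, θ1=270°, θ2=90°]
[3] after rotate(1, 180): [θ0=90°, θ1=90°, θ2=90°]
nothing shorter than 3 reaches the goal.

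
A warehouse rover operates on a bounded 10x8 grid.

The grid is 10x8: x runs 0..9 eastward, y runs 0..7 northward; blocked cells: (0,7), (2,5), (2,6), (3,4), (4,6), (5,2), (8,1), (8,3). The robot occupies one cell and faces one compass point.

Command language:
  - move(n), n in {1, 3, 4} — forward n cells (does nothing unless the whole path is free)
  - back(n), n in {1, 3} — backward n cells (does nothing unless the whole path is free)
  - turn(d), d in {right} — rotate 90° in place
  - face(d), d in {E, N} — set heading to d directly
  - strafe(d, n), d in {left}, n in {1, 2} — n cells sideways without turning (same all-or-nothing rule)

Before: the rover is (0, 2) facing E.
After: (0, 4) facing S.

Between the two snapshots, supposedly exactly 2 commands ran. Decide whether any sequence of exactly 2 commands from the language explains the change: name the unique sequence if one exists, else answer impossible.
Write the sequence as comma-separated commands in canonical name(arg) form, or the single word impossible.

strafe(left, 2), turn(right)

key: order matters: swapping strafe(left, 2) and turn(right) lands elsewhere
initial: (0, 2) facing E
t=1 strafe(left, 2) ⇒ (0, 4) facing E
t=2 turn(right) ⇒ (0, 4) facing S
uniquely the one of 100 2-step routes that fits.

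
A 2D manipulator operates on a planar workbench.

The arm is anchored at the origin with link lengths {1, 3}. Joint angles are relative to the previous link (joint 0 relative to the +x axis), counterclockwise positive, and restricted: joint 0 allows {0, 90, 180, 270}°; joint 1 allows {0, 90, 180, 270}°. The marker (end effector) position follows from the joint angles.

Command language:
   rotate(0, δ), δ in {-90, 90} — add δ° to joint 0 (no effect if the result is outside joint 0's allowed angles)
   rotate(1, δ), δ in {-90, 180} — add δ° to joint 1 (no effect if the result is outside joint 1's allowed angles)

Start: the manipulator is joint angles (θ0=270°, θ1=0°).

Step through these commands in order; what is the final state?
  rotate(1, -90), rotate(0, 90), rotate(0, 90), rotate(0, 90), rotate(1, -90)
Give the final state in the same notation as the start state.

joint angles (θ0=180°, θ1=180°)

start: joint angles (θ0=270°, θ1=0°)
step 1 (rotate(1, -90)): joint angles (θ0=270°, θ1=270°)
step 2 (rotate(0, 90)): joint angles (θ0=0°, θ1=270°)
step 3 (rotate(0, 90)): joint angles (θ0=90°, θ1=270°)
step 4 (rotate(0, 90)): joint angles (θ0=180°, θ1=270°)
step 5 (rotate(1, -90)): joint angles (θ0=180°, θ1=180°)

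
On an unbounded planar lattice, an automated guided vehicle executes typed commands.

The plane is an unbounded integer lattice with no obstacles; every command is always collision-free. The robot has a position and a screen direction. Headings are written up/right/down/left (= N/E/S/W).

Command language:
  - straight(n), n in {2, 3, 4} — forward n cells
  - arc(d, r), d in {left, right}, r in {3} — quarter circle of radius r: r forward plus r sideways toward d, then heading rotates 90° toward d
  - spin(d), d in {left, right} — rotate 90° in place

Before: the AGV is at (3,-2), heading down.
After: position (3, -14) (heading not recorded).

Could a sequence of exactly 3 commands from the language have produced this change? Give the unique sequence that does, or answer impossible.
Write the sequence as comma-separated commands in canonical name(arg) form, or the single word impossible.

initial: at (3,-2), heading down
step 1 (straight(4)): at (3,-6), heading down
step 2 (straight(4)): at (3,-10), heading down
step 3 (straight(4)): at (3,-14), heading down
no rival 3-sequence matches.

straight(4), straight(4), straight(4)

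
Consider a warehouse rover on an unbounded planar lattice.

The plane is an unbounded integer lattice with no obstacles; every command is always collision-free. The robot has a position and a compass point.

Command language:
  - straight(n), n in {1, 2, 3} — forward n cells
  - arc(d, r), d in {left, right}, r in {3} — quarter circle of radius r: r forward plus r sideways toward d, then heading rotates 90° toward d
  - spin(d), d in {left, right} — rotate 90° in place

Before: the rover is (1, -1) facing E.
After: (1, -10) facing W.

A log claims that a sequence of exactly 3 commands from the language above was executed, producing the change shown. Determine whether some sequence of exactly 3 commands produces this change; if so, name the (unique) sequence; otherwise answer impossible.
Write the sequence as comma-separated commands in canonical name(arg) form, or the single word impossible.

key: position moved to (1,-10) AND the heading swung to W — translation plus rotation needed
begin: (1, -1) facing E
t=1 arc(right, 3) ⇒ (4, -4) facing S
t=2 straight(3) ⇒ (4, -7) facing S
t=3 arc(right, 3) ⇒ (1, -10) facing W
all 343 alternatives checked — unique.

arc(right, 3), straight(3), arc(right, 3)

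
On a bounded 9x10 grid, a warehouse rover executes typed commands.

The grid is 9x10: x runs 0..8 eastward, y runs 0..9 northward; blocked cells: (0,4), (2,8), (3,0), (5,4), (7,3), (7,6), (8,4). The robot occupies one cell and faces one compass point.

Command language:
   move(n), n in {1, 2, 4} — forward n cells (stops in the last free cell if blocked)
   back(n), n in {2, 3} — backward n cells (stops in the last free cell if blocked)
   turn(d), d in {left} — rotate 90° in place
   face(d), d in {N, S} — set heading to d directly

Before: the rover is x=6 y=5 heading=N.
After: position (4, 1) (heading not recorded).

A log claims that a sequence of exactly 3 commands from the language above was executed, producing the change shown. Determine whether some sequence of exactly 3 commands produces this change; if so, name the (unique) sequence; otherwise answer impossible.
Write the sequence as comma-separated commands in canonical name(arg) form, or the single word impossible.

no 3-step route produces this change.

impossible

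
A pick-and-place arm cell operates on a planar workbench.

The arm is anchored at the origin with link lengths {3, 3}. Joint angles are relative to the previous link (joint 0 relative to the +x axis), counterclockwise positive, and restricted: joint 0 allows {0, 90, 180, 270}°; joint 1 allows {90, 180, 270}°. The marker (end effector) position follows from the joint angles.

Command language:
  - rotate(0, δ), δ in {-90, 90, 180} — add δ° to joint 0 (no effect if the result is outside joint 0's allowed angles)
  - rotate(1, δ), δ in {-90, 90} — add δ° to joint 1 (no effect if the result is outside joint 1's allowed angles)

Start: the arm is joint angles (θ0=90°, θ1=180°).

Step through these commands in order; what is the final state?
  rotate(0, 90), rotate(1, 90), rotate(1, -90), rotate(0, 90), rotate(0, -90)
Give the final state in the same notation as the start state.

from: joint angles (θ0=90°, θ1=180°)
t=1 rotate(0, 90) ⇒ joint angles (θ0=180°, θ1=180°)
t=2 rotate(1, 90) ⇒ joint angles (θ0=180°, θ1=270°)
t=3 rotate(1, -90) ⇒ joint angles (θ0=180°, θ1=180°)
t=4 rotate(0, 90) ⇒ joint angles (θ0=270°, θ1=180°)
t=5 rotate(0, -90) ⇒ joint angles (θ0=180°, θ1=180°)

joint angles (θ0=180°, θ1=180°)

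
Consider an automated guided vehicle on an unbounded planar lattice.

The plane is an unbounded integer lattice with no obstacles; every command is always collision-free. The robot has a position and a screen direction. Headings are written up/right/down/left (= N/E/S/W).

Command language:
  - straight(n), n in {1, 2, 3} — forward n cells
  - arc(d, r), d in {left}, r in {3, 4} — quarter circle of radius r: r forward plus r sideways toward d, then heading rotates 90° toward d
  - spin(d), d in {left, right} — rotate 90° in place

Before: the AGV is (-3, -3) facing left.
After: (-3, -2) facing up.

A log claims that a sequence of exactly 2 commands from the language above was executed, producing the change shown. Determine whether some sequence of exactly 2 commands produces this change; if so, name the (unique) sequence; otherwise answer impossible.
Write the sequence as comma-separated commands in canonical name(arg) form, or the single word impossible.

key: cell and facing (now N) both changed — the 2 commands mix motion and turning
from: (-3, -3) facing left
[1] after spin(right): (-3, -3) facing up
[2] after straight(1): (-3, -2) facing up
uniquely the one of 49 2-step routes that fits.

spin(right), straight(1)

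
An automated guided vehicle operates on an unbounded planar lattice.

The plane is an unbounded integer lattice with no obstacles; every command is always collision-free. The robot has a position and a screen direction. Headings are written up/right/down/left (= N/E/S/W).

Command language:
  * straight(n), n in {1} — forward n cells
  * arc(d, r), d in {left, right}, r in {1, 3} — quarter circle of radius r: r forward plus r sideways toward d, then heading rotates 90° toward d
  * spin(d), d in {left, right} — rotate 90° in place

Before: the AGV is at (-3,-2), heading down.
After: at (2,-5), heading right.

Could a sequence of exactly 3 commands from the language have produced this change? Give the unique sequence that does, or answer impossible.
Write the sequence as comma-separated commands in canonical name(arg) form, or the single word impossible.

key: cell and facing (now E) both changed — the 3 commands mix motion and turning
from: at (-3,-2), heading down
step 1 (arc(left, 3)): at (0,-5), heading right
step 2 (straight(1)): at (1,-5), heading right
step 3 (straight(1)): at (2,-5), heading right
all 343 alternatives checked — unique.

arc(left, 3), straight(1), straight(1)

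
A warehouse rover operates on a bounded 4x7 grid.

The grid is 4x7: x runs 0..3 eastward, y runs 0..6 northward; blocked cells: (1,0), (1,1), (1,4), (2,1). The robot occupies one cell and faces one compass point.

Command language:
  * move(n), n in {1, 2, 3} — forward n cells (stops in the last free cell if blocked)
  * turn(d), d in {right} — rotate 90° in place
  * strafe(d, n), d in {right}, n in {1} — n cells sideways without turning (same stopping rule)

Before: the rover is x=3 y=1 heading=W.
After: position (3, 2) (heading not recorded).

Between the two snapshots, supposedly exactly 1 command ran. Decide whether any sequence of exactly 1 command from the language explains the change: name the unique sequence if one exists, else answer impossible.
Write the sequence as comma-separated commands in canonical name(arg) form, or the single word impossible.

strafe(right, 1)

from: x=3 y=1 heading=W
t=1 strafe(right, 1) ⇒ x=3 y=2 heading=W
all 5 alternatives checked — unique.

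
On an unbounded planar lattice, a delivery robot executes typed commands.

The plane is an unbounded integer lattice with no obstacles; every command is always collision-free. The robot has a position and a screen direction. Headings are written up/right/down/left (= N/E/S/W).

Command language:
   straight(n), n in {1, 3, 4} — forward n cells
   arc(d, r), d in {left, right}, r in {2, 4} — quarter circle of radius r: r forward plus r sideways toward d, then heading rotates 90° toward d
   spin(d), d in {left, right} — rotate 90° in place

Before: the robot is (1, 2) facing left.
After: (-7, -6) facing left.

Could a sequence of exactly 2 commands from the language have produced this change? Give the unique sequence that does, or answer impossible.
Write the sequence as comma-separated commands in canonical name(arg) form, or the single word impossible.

key: heading stays W — rotations cancel among the 2 commands
from: (1, 2) facing left
step 1 (arc(left, 4)): (-3, -2) facing down
step 2 (arc(right, 4)): (-7, -6) facing left
all 81 alternatives checked — unique.

arc(left, 4), arc(right, 4)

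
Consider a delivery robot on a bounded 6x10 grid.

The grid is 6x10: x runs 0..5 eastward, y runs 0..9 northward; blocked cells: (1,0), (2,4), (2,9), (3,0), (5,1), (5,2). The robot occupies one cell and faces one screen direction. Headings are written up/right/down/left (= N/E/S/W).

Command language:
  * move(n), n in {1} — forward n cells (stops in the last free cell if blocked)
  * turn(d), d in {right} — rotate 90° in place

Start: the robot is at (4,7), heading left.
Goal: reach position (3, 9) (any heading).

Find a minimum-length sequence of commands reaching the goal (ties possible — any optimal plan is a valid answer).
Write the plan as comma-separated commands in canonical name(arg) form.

move(1), turn(right), move(1), move(1)

from: at (4,7), heading left
step 1 (move(1)): at (3,7), heading left
step 2 (turn(right)): at (3,7), heading up
step 3 (move(1)): at (3,8), heading up
step 4 (move(1)): at (3,9), heading up
no 3-step plan works, so 4 is optimal.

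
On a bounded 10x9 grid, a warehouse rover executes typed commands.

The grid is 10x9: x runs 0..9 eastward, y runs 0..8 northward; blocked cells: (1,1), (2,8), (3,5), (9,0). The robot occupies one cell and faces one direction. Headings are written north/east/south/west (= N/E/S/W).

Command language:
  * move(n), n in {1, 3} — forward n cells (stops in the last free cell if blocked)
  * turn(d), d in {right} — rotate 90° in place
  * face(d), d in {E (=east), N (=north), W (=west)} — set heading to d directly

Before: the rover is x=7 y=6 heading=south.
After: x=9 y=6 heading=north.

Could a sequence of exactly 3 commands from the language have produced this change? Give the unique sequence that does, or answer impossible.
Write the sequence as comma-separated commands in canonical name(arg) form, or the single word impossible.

key: order matters: swapping face(E) and face(N) lands elsewhere
start: x=7 y=6 heading=south
step 1 (face(E)): x=7 y=6 heading=east
step 2 (move(3)): x=9 y=6 heading=east
step 3 (face(N)): x=9 y=6 heading=north
uniquely the one of 216 3-step routes that fits.

face(E), move(3), face(N)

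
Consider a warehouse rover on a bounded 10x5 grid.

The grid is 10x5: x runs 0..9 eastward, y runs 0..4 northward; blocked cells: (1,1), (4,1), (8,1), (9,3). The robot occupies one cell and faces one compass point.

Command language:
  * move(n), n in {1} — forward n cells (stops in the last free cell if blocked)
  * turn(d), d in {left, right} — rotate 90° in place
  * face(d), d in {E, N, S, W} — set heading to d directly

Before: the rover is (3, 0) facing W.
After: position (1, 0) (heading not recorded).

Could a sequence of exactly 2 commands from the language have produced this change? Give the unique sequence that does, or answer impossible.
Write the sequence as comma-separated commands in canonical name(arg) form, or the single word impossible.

from: (3, 0) facing W
t=1 move(1) ⇒ (2, 0) facing W
t=2 move(1) ⇒ (1, 0) facing W
uniquely the one of 49 2-step routes that fits.

move(1), move(1)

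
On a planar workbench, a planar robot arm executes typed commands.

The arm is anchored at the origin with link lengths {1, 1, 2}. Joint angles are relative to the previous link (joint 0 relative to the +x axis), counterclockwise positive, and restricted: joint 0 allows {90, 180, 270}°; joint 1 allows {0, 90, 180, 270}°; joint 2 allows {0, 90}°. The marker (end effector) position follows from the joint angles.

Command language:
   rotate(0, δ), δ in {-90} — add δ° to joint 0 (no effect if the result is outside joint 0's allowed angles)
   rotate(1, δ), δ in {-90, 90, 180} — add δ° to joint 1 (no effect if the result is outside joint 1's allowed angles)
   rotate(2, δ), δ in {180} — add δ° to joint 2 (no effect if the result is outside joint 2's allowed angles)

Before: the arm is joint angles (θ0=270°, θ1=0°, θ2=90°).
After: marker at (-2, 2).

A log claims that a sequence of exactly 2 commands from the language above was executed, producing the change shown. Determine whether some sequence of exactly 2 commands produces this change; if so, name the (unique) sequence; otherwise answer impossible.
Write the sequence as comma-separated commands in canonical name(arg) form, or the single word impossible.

rotate(0, -90), rotate(0, -90)

begin: joint angles (θ0=270°, θ1=0°, θ2=90°)
t=1 rotate(0, -90) ⇒ joint angles (θ0=180°, θ1=0°, θ2=90°)
t=2 rotate(0, -90) ⇒ joint angles (θ0=90°, θ1=0°, θ2=90°)
uniquely the one of 25 2-step routes that fits.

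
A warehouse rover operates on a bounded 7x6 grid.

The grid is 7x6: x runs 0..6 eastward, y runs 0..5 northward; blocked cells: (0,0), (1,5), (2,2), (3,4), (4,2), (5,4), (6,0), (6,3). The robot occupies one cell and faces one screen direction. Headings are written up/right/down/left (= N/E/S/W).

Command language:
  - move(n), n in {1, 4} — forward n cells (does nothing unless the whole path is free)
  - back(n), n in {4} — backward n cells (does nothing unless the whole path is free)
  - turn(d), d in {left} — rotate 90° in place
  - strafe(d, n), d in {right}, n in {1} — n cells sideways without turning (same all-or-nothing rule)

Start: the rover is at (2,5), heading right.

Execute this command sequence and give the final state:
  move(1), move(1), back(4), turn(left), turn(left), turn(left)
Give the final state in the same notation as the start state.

begin: at (2,5), heading right
t=1 move(1) ⇒ at (3,5), heading right
t=2 move(1) ⇒ at (4,5), heading right
t=3 back(4) ⇒ at (4,5), heading right
t=4 turn(left) ⇒ at (4,5), heading up
t=5 turn(left) ⇒ at (4,5), heading left
t=6 turn(left) ⇒ at (4,5), heading down

at (4,5), heading down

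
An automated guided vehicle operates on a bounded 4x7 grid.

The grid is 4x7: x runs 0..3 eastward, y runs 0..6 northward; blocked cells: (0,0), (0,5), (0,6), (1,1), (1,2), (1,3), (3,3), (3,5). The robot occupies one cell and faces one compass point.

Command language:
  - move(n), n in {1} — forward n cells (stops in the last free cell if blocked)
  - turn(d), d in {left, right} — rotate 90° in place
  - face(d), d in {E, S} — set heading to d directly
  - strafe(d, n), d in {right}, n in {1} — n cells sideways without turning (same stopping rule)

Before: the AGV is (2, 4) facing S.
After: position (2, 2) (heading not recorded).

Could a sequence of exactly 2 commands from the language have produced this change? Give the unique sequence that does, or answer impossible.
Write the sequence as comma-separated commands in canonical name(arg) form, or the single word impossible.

move(1), move(1)

start: (2, 4) facing S
step 1 (move(1)): (2, 3) facing S
step 2 (move(1)): (2, 2) facing S
no other 2-command option fits: unique.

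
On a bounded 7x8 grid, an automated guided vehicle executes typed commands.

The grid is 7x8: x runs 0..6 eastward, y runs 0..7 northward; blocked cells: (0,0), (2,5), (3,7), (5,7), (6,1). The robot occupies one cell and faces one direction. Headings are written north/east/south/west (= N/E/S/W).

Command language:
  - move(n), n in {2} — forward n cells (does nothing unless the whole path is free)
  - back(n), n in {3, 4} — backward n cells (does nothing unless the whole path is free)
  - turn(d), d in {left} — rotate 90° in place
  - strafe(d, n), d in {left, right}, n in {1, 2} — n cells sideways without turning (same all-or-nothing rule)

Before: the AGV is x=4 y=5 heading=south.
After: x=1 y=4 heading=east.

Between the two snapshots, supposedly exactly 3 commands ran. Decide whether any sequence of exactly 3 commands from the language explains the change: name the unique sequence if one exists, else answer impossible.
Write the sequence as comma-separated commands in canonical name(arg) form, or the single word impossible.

turn(left), strafe(right, 1), back(3)

key: position moved to (1,4) AND the heading swung to E — translation plus rotation needed
begin: x=4 y=5 heading=south
t=1 turn(left) ⇒ x=4 y=5 heading=east
t=2 strafe(right, 1) ⇒ x=4 y=4 heading=east
t=3 back(3) ⇒ x=1 y=4 heading=east
no other 3-command option fits: unique.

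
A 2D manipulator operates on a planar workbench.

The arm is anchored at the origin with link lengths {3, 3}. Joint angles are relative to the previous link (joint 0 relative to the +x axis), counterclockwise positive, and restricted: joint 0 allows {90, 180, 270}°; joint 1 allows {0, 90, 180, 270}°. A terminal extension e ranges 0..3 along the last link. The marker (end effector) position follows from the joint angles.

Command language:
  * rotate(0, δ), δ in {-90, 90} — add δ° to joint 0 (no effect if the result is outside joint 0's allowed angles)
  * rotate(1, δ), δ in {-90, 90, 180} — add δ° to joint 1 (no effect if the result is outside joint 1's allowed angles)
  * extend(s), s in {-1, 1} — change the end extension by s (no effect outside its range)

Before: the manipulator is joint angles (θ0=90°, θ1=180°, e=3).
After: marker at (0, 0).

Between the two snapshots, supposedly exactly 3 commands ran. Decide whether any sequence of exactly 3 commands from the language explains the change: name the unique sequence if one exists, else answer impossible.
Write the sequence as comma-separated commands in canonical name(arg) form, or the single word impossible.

t0: joint angles (θ0=90°, θ1=180°, e=3)
step 1 (extend(-1)): joint angles (θ0=90°, θ1=180°, e=2)
step 2 (extend(-1)): joint angles (θ0=90°, θ1=180°, e=1)
step 3 (extend(-1)): joint angles (θ0=90°, θ1=180°, e=0)
no rival 3-sequence matches.

extend(-1), extend(-1), extend(-1)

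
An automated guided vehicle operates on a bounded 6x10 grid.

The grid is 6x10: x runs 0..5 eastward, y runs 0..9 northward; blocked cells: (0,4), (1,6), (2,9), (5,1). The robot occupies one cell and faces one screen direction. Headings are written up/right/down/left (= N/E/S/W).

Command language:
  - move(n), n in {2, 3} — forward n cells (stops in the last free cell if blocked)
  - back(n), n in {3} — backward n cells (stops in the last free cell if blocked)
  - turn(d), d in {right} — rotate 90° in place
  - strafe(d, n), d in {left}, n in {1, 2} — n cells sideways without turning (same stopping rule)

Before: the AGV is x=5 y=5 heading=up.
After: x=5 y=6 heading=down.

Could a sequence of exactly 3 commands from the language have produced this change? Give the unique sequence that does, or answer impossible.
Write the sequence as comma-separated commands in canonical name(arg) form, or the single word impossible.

key: cell and facing (now S) both changed — the 3 commands mix motion and turning
from: x=5 y=5 heading=up
step 1 (turn(right)): x=5 y=5 heading=right
step 2 (strafe(left, 1)): x=5 y=6 heading=right
step 3 (turn(right)): x=5 y=6 heading=down
no other 3-command option fits: unique.

turn(right), strafe(left, 1), turn(right)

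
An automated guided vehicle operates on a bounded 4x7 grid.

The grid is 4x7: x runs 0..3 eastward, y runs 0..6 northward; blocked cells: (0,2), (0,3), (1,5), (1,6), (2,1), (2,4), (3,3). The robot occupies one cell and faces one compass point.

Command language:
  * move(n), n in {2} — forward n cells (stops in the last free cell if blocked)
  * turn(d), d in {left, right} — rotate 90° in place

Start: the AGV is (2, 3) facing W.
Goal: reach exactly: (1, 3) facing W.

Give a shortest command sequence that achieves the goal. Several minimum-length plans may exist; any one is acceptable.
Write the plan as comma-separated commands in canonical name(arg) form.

move(2)

from: (2, 3) facing W
1. move(2) → (1, 3) facing W
no 0-step plan works, so 1 is optimal.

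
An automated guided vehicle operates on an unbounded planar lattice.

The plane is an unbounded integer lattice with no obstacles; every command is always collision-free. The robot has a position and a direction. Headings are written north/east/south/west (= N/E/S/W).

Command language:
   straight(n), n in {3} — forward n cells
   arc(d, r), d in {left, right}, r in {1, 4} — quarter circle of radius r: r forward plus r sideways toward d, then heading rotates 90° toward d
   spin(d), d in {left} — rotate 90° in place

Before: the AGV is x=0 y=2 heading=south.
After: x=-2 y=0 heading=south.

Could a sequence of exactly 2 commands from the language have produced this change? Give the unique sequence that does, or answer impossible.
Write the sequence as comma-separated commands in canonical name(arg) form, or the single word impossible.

key: still facing S at the end — net rotation zero over 2 steps
t0: x=0 y=2 heading=south
t=1 arc(right, 1) ⇒ x=-1 y=1 heading=west
t=2 arc(left, 1) ⇒ x=-2 y=0 heading=south
all 36 alternatives checked — unique.

arc(right, 1), arc(left, 1)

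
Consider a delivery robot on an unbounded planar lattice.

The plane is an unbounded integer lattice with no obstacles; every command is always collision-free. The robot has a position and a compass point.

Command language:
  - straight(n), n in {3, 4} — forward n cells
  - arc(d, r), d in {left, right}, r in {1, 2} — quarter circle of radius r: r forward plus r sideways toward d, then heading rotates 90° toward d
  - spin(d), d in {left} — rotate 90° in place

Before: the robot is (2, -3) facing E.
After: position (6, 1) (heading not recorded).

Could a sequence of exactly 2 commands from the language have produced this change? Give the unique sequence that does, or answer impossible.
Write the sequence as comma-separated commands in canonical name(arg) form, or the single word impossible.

arc(left, 2), arc(right, 2)

key: running arc(right, 2) before arc(left, 2) would end elsewhere — order is forced
begin: (2, -3) facing E
1. arc(left, 2) → (4, -1) facing N
2. arc(right, 2) → (6, 1) facing E
no rival 2-sequence matches.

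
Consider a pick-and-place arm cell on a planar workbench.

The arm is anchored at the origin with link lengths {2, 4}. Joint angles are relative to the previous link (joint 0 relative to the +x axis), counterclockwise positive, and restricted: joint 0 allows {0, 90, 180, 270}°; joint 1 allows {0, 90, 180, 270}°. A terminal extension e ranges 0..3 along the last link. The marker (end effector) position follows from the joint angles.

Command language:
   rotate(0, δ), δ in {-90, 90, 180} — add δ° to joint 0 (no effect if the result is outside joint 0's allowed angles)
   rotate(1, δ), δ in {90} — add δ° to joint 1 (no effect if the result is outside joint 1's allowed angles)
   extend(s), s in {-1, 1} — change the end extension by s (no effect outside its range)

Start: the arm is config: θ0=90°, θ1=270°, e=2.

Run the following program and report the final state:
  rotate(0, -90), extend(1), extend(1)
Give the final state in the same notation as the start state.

config: θ0=0°, θ1=270°, e=3

from: config: θ0=90°, θ1=270°, e=2
step 1 (rotate(0, -90)): config: θ0=0°, θ1=270°, e=2
step 2 (extend(1)): config: θ0=0°, θ1=270°, e=3
step 3 (extend(1)): config: θ0=0°, θ1=270°, e=3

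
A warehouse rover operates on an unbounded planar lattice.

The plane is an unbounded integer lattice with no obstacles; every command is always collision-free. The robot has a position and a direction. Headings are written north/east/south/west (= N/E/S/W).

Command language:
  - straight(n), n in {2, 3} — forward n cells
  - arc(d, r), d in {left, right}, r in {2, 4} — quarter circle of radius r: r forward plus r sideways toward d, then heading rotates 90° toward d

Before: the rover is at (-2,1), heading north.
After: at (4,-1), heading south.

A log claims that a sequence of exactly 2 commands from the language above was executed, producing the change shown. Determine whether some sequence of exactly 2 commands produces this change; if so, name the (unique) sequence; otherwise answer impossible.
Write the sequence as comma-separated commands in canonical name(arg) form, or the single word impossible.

key: cell and facing (now S) both changed — the 2 commands mix motion and turning
initial: at (-2,1), heading north
[1] after arc(right, 2): at (0,3), heading east
[2] after arc(right, 4): at (4,-1), heading south
no rival 2-sequence matches.

arc(right, 2), arc(right, 4)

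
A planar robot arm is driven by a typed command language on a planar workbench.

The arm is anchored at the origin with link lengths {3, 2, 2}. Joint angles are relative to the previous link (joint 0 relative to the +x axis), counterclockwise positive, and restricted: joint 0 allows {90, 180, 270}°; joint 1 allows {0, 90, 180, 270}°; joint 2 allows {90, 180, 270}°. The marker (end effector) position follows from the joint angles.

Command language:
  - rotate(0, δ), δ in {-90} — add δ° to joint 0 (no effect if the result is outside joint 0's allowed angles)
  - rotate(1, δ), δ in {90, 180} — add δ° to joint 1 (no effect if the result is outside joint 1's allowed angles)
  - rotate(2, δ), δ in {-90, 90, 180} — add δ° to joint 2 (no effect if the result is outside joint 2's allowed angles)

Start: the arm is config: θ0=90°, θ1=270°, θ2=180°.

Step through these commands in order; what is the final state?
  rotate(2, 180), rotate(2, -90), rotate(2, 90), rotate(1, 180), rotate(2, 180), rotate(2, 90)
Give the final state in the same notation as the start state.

initial: config: θ0=90°, θ1=270°, θ2=180°
1. rotate(2, 180) → config: θ0=90°, θ1=270°, θ2=180°
2. rotate(2, -90) → config: θ0=90°, θ1=270°, θ2=90°
3. rotate(2, 90) → config: θ0=90°, θ1=270°, θ2=180°
4. rotate(1, 180) → config: θ0=90°, θ1=90°, θ2=180°
5. rotate(2, 180) → config: θ0=90°, θ1=90°, θ2=180°
6. rotate(2, 90) → config: θ0=90°, θ1=90°, θ2=270°

config: θ0=90°, θ1=90°, θ2=270°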